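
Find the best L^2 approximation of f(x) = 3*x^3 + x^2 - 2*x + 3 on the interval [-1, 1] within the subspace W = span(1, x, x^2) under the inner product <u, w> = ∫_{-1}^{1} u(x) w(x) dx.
g(x) = x^2 - x/5 + 3

The best approximation g ∈ W is the orthogonal projection of f onto W. Writing g = a_0 + a_1 x + a_2 x^2, the coefficients solve the normal equations G · a = b where
  G_{ij} = <φ_i, φ_j> and b_i = <f, φ_i>, with φ_0 = 1, φ_1 = x, φ_2 = x^2.
G =
  [2, 0, 2/3]
  [0, 2/3, 0]
  [2/3, 0, 2/5],
b = (20/3, -2/15, 12/5).
Solving gives a_0 = 3, a_1 = -1/5, a_2 = 1, so
  g(x) = x^2 - x/5 + 3.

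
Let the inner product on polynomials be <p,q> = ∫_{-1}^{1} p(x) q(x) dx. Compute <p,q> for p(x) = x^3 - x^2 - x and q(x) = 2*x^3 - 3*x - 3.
<p,q> = 18/7

Expand the product: p(x)·q(x) = 2*x^6 - 2*x^5 - 5*x^4 + 6*x^2 + 3*x.
∫_{-1}^{1} of each monomial x^k gives [2/(k+1) if k even, 0 if k odd]. Integrating term-by-term (or equivalently evaluating the antiderivative F(x) = 2*x^7/7 - x^6/3 - x^5 + 2*x^3 + 3*x^2/2 at the endpoints):
  F(1) − F(−1) = 103/42 − (-5/42) = 18/7.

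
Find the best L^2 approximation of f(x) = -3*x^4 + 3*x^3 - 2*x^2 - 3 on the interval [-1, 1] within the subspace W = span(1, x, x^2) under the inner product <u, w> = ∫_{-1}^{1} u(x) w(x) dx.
g(x) = -32*x^2/7 + 9*x/5 - 96/35

The best approximation g ∈ W is the orthogonal projection of f onto W. Writing g = a_0 + a_1 x + a_2 x^2, the coefficients solve the normal equations G · a = b where
  G_{ij} = <φ_i, φ_j> and b_i = <f, φ_i>, with φ_0 = 1, φ_1 = x, φ_2 = x^2.
G =
  [2, 0, 2/3]
  [0, 2/3, 0]
  [2/3, 0, 2/5],
b = (-128/15, 6/5, -128/35).
Solving gives a_0 = -96/35, a_1 = 9/5, a_2 = -32/7, so
  g(x) = -32*x^2/7 + 9*x/5 - 96/35.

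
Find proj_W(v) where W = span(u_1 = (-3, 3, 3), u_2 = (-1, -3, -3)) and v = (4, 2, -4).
proj_W(v) = (4, -1, -1)

Set up U = [u_1 | ... | u_2] ∈ R^(3×2). The projector onto W = col(U) is P = U (U^T U)^(-1) U^T.
Compute U^T U =
  [27, -15]
  [-15, 19],
and U^T v = (-18, 2).
Solve U^T U · c = U^T v for the coefficients: c = (-13/12, -3/4). The projection is proj_W(v) = U c.
Check: (v - proj_W(v)) · u_1 = 0  (should be 0).
Check: (v - proj_W(v)) · u_2 = 0  (should be 0).
Result: proj_W(v) = (4, -1, -1).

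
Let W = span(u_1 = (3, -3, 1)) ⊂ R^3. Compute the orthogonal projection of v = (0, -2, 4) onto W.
proj_W(v) = (30/19, -30/19, 10/19)

Set up U = [u_1 | ... | u_1] ∈ R^(3×1). The projector onto W = col(U) is P = U (U^T U)^(-1) U^T.
Compute U^T U =
  [19],
and U^T v = (10).
Solve U^T U · c = U^T v for the coefficients: c = (10/19). The projection is proj_W(v) = U c.
Check: (v - proj_W(v)) · u_1 = 0  (should be 0).
Result: proj_W(v) = (30/19, -30/19, 10/19).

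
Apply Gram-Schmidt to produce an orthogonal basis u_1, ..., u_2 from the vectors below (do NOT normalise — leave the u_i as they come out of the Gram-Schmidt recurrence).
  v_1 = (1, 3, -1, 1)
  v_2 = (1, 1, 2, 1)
Orthogonal basis:
  u_1 = (1, 3, -1, 1)
  u_2 = (3/4, 1/4, 9/4, 3/4)

Apply the Gram-Schmidt recurrence
  u_1 = v_1
  u_i = v_i − Σ_{j<i} ((v_i · u_j) / (u_j · u_j)) · u_j.

Step by step this gives:
  u_1 = (1, 3, -1, 1)
  u_2 = (3/4, 1/4, 9/4, 3/4)

Orthogonality check:
  u_2 · u_1 = 0 (should be 0)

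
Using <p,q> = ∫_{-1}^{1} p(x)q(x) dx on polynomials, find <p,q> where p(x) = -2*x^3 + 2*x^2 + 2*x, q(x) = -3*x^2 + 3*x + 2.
<p,q> = 28/15

Expand the product: p(x)·q(x) = 6*x^5 - 12*x^4 - 4*x^3 + 10*x^2 + 4*x.
∫_{-1}^{1} of each monomial x^k gives [2/(k+1) if k even, 0 if k odd]. Integrating term-by-term (or equivalently evaluating the antiderivative F(x) = x^6 - 12*x^5/5 - x^4 + 10*x^3/3 + 2*x^2 at the endpoints):
  F(1) − F(−1) = 44/15 − (16/15) = 28/15.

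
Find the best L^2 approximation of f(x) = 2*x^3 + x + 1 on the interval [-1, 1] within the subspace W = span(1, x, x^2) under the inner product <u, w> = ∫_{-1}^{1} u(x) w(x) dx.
g(x) = 11*x/5 + 1

The best approximation g ∈ W is the orthogonal projection of f onto W. Writing g = a_0 + a_1 x + a_2 x^2, the coefficients solve the normal equations G · a = b where
  G_{ij} = <φ_i, φ_j> and b_i = <f, φ_i>, with φ_0 = 1, φ_1 = x, φ_2 = x^2.
G =
  [2, 0, 2/3]
  [0, 2/3, 0]
  [2/3, 0, 2/5],
b = (2, 22/15, 2/3).
Solving gives a_0 = 1, a_1 = 11/5, a_2 = 0, so
  g(x) = 11*x/5 + 1.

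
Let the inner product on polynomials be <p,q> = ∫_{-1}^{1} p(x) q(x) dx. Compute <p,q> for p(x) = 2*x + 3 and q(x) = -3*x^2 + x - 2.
<p,q> = -50/3

Expand the product: p(x)·q(x) = -6*x^3 - 7*x^2 - x - 6.
∫_{-1}^{1} of each monomial x^k gives [2/(k+1) if k even, 0 if k odd]. Integrating term-by-term (or equivalently evaluating the antiderivative F(x) = -3*x^4/2 - 7*x^3/3 - x^2/2 - 6*x at the endpoints):
  F(1) − F(−1) = -31/3 − (19/3) = -50/3.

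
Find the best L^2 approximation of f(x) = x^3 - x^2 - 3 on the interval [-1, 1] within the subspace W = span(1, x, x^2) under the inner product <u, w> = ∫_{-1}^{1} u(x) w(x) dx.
g(x) = -x^2 + 3*x/5 - 3

The best approximation g ∈ W is the orthogonal projection of f onto W. Writing g = a_0 + a_1 x + a_2 x^2, the coefficients solve the normal equations G · a = b where
  G_{ij} = <φ_i, φ_j> and b_i = <f, φ_i>, with φ_0 = 1, φ_1 = x, φ_2 = x^2.
G =
  [2, 0, 2/3]
  [0, 2/3, 0]
  [2/3, 0, 2/5],
b = (-20/3, 2/5, -12/5).
Solving gives a_0 = -3, a_1 = 3/5, a_2 = -1, so
  g(x) = -x^2 + 3*x/5 - 3.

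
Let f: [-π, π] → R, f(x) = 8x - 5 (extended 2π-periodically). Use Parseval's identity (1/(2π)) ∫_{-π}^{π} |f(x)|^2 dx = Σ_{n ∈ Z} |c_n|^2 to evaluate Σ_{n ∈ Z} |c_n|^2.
Σ |c_n|^2 = 64π^2/3 + 25

Expand and integrate term by term over [-π, π]:
  ∫ (8x)^2 dx = 64·(2π^3/3); ∫ 2·8·(-5)·x dx = 0 (odd integrand); ∫ (-5)^2 dx = 25·2π.
So (1/(2π)) ∫_{-π}^{π} (8x - 5)^2 dx = 64π^2/3 + 25 = 64π^2/3 + 25.
Parseval ⇒ Σ |c_n|^2 = 64π^2/3 + 25.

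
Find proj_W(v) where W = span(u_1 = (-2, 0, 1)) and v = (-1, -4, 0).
proj_W(v) = (-4/5, 0, 2/5)

Set up U = [u_1 | ... | u_1] ∈ R^(3×1). The projector onto W = col(U) is P = U (U^T U)^(-1) U^T.
Compute U^T U =
  [5],
and U^T v = (2).
Solve U^T U · c = U^T v for the coefficients: c = (2/5). The projection is proj_W(v) = U c.
Check: (v - proj_W(v)) · u_1 = 0  (should be 0).
Result: proj_W(v) = (-4/5, 0, 2/5).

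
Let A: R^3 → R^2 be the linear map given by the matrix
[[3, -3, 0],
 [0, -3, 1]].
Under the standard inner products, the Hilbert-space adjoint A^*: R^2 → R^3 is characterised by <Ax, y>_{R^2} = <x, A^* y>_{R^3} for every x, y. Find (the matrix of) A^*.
A^* = A^T =
[[3, 0],
 [-3, -3],
 [0, 1]]

For real matrices with standard dot products, the defining identity <Ax, y> = <x, A^* y> gives (Ax)^T y = x^T (A^*) y, i.e. x^T A^T y = x^T (A^*) y. Since this holds for all x, y, we must have A^* = A^T. Therefore
A^* =
[[3, 0],
 [-3, -3],
 [0, 1]].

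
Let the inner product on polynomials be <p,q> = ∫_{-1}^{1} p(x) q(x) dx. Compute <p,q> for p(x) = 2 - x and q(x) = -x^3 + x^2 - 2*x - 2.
<p,q> = -74/15

Expand the product: p(x)·q(x) = x^4 - 3*x^3 + 4*x^2 - 2*x - 4.
∫_{-1}^{1} of each monomial x^k gives [2/(k+1) if k even, 0 if k odd]. Integrating term-by-term (or equivalently evaluating the antiderivative F(x) = x^5/5 - 3*x^4/4 + 4*x^3/3 - x^2 - 4*x at the endpoints):
  F(1) − F(−1) = -253/60 − (43/60) = -74/15.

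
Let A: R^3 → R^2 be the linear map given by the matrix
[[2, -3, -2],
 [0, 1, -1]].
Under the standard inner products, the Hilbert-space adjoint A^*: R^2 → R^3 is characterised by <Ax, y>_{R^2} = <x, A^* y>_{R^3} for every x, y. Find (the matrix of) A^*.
A^* = A^T =
[[2, 0],
 [-3, 1],
 [-2, -1]]

For real matrices with standard dot products, the defining identity <Ax, y> = <x, A^* y> gives (Ax)^T y = x^T (A^*) y, i.e. x^T A^T y = x^T (A^*) y. Since this holds for all x, y, we must have A^* = A^T. Therefore
A^* =
[[2, 0],
 [-3, 1],
 [-2, -1]].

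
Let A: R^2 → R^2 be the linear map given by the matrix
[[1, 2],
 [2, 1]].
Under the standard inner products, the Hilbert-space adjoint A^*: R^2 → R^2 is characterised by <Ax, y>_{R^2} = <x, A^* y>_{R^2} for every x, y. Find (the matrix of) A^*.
A^* = A^T =
[[1, 2],
 [2, 1]]

For real matrices with standard dot products, the defining identity <Ax, y> = <x, A^* y> gives (Ax)^T y = x^T (A^*) y, i.e. x^T A^T y = x^T (A^*) y. Since this holds for all x, y, we must have A^* = A^T. Therefore
A^* =
[[1, 2],
 [2, 1]].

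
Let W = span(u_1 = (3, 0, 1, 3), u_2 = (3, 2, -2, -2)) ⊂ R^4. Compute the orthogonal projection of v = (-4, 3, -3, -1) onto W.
proj_W(v) = (-486/199, 56/199, -246/199, -626/199)

Set up U = [u_1 | ... | u_2] ∈ R^(4×2). The projector onto W = col(U) is P = U (U^T U)^(-1) U^T.
Compute U^T U =
  [19, 1]
  [1, 21],
and U^T v = (-18, 2).
Solve U^T U · c = U^T v for the coefficients: c = (-190/199, 28/199). The projection is proj_W(v) = U c.
Check: (v - proj_W(v)) · u_1 = 0  (should be 0).
Check: (v - proj_W(v)) · u_2 = 0  (should be 0).
Result: proj_W(v) = (-486/199, 56/199, -246/199, -626/199).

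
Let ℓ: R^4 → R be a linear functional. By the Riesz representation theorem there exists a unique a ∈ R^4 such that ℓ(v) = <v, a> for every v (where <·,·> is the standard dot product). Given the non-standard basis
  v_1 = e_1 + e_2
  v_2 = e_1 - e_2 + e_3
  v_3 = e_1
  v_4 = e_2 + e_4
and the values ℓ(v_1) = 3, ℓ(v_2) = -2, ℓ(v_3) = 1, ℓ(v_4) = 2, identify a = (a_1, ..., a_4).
a = (1, 2, -1, 0)

Write a = (a_1, ..., a_4) in the standard basis. For each basis vector v_i, ℓ(v_i) = <v_i, a> is a linear equation in the a_j's. Collect the n equations into a matrix system V a = ℓ, where row i of V is v_i (expressed in the standard basis). Since V is invertible (lower-triangular with 1s on the diagonal, up to permutation), solve by back-substitution:
  V =
[[1, 1, 0, 0],
 [1, -1, 1, 0],
 [1, 0, 0, 0],
 [0, 1, 0, 1]]
  V a = (3, -2, 1, 2)
Solving gives a = (1, 2, -1, 0).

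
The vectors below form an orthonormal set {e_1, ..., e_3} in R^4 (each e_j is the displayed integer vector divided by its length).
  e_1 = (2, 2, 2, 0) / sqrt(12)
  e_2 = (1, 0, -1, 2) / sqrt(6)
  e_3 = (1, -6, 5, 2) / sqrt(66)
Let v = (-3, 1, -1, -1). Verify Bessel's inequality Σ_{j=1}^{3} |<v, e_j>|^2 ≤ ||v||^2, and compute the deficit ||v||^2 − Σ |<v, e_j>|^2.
Σ |<v, e_j>|^2 = 105/11; ||v||^2 = 12; deficit = 27/11

Write each e_j = u_j / sqrt(<u_j, u_j>) where u_j is the displayed integer vector. Then <v, e_j> = <v, u_j> / sqrt(<u_j, u_j>), so |<v, e_j>|^2 = <v, u_j>^2 / <u_j, u_j>.
Coefficients: <v, e_1> = -6/sqrt(12), <v, e_2> = -4/sqrt(6), <v, e_3> = -16/sqrt(66).
Square and sum: Σ |<v, e_j>|^2 = 105/11.
Compute ||v||^2 = v·v = 12.
Deficit = 12 − 105/11 = 27/11 ≥ 0, confirming Bessel's inequality. (The deficit equals ||v − Σ <v,e_j> e_j||^2, the squared distance from v to span{e_j}.)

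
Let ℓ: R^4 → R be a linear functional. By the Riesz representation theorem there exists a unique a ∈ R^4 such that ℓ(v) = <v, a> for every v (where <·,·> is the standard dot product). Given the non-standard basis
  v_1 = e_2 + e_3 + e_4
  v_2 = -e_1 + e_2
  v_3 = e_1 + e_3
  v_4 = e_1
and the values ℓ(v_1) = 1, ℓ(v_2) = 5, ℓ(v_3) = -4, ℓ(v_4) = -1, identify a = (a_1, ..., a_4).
a = (-1, 4, -3, 0)

Write a = (a_1, ..., a_4) in the standard basis. For each basis vector v_i, ℓ(v_i) = <v_i, a> is a linear equation in the a_j's. Collect the n equations into a matrix system V a = ℓ, where row i of V is v_i (expressed in the standard basis). Since V is invertible (lower-triangular with 1s on the diagonal, up to permutation), solve by back-substitution:
  V =
[[0, 1, 1, 1],
 [-1, 1, 0, 0],
 [1, 0, 1, 0],
 [1, 0, 0, 0]]
  V a = (1, 5, -4, -1)
Solving gives a = (-1, 4, -3, 0).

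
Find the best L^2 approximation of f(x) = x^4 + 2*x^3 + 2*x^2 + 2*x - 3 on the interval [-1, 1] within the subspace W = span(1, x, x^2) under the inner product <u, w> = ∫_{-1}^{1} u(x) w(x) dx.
g(x) = 20*x^2/7 + 16*x/5 - 108/35

The best approximation g ∈ W is the orthogonal projection of f onto W. Writing g = a_0 + a_1 x + a_2 x^2, the coefficients solve the normal equations G · a = b where
  G_{ij} = <φ_i, φ_j> and b_i = <f, φ_i>, with φ_0 = 1, φ_1 = x, φ_2 = x^2.
G =
  [2, 0, 2/3]
  [0, 2/3, 0]
  [2/3, 0, 2/5],
b = (-64/15, 32/15, -32/35).
Solving gives a_0 = -108/35, a_1 = 16/5, a_2 = 20/7, so
  g(x) = 20*x^2/7 + 16*x/5 - 108/35.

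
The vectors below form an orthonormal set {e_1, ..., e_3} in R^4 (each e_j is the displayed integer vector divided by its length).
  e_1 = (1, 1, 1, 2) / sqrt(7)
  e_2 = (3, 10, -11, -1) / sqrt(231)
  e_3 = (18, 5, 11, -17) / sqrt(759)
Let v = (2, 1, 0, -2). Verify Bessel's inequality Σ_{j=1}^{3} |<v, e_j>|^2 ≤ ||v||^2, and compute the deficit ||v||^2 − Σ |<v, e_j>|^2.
Σ |<v, e_j>|^2 = 206/23; ||v||^2 = 9; deficit = 1/23

Write each e_j = u_j / sqrt(<u_j, u_j>) where u_j is the displayed integer vector. Then <v, e_j> = <v, u_j> / sqrt(<u_j, u_j>), so |<v, e_j>|^2 = <v, u_j>^2 / <u_j, u_j>.
Coefficients: <v, e_1> = -1/sqrt(7), <v, e_2> = 18/sqrt(231), <v, e_3> = 75/sqrt(759).
Square and sum: Σ |<v, e_j>|^2 = 206/23.
Compute ||v||^2 = v·v = 9.
Deficit = 9 − 206/23 = 1/23 ≥ 0, confirming Bessel's inequality. (The deficit equals ||v − Σ <v,e_j> e_j||^2, the squared distance from v to span{e_j}.)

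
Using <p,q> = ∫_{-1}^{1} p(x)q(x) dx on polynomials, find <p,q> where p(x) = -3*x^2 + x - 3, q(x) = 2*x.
<p,q> = 4/3

Expand the product: p(x)·q(x) = -6*x^3 + 2*x^2 - 6*x.
∫_{-1}^{1} of each monomial x^k gives [2/(k+1) if k even, 0 if k odd]. Integrating term-by-term (or equivalently evaluating the antiderivative F(x) = -3*x^4/2 + 2*x^3/3 - 3*x^2 at the endpoints):
  F(1) − F(−1) = -23/6 − (-31/6) = 4/3.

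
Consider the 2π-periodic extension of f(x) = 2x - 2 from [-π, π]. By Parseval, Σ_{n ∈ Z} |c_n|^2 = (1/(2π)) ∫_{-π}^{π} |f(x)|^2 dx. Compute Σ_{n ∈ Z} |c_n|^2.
Σ |c_n|^2 = 4π^2/3 + 4

Expand and integrate term by term over [-π, π]:
  ∫ (2x)^2 dx = 4·(2π^3/3); ∫ 2·2·(-2)·x dx = 0 (odd integrand); ∫ (-2)^2 dx = 4·2π.
So (1/(2π)) ∫_{-π}^{π} (2x - 2)^2 dx = 4π^2/3 + 4 = 4π^2/3 + 4.
Parseval ⇒ Σ |c_n|^2 = 4π^2/3 + 4.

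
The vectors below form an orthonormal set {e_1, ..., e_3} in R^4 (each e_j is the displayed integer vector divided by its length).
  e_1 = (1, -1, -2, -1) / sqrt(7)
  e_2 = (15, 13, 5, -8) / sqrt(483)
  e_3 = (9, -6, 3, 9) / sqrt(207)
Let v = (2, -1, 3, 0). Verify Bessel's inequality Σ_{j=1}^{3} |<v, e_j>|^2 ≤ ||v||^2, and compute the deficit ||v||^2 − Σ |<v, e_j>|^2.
Σ |<v, e_j>|^2 = 26/3; ||v||^2 = 14; deficit = 16/3

Write each e_j = u_j / sqrt(<u_j, u_j>) where u_j is the displayed integer vector. Then <v, e_j> = <v, u_j> / sqrt(<u_j, u_j>), so |<v, e_j>|^2 = <v, u_j>^2 / <u_j, u_j>.
Coefficients: <v, e_1> = -3/sqrt(7), <v, e_2> = 32/sqrt(483), <v, e_3> = 33/sqrt(207).
Square and sum: Σ |<v, e_j>|^2 = 26/3.
Compute ||v||^2 = v·v = 14.
Deficit = 14 − 26/3 = 16/3 ≥ 0, confirming Bessel's inequality. (The deficit equals ||v − Σ <v,e_j> e_j||^2, the squared distance from v to span{e_j}.)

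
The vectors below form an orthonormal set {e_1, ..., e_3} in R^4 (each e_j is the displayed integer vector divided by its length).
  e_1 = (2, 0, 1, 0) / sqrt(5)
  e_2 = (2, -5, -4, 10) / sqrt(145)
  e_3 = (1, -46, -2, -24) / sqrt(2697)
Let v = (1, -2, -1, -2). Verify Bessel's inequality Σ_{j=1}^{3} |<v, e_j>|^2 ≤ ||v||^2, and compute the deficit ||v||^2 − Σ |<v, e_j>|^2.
Σ |<v, e_j>|^2 = 734/93; ||v||^2 = 10; deficit = 196/93

Write each e_j = u_j / sqrt(<u_j, u_j>) where u_j is the displayed integer vector. Then <v, e_j> = <v, u_j> / sqrt(<u_j, u_j>), so |<v, e_j>|^2 = <v, u_j>^2 / <u_j, u_j>.
Coefficients: <v, e_1> = 1/sqrt(5), <v, e_2> = -4/sqrt(145), <v, e_3> = 143/sqrt(2697).
Square and sum: Σ |<v, e_j>|^2 = 734/93.
Compute ||v||^2 = v·v = 10.
Deficit = 10 − 734/93 = 196/93 ≥ 0, confirming Bessel's inequality. (The deficit equals ||v − Σ <v,e_j> e_j||^2, the squared distance from v to span{e_j}.)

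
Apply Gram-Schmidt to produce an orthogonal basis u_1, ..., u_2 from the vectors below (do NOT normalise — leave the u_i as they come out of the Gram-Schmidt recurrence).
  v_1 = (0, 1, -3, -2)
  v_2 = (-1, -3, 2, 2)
Orthogonal basis:
  u_1 = (0, 1, -3, -2)
  u_2 = (-1, -29/14, -11/14, 1/7)

Apply the Gram-Schmidt recurrence
  u_1 = v_1
  u_i = v_i − Σ_{j<i} ((v_i · u_j) / (u_j · u_j)) · u_j.

Step by step this gives:
  u_1 = (0, 1, -3, -2)
  u_2 = (-1, -29/14, -11/14, 1/7)

Orthogonality check:
  u_2 · u_1 = 0 (should be 0)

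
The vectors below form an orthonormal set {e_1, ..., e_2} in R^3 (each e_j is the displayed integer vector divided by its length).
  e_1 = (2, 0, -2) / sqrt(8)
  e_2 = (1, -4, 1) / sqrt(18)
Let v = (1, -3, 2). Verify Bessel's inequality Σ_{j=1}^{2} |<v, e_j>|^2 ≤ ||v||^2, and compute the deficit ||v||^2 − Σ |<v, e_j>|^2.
Σ |<v, e_j>|^2 = 13; ||v||^2 = 14; deficit = 1

Write each e_j = u_j / sqrt(<u_j, u_j>) where u_j is the displayed integer vector. Then <v, e_j> = <v, u_j> / sqrt(<u_j, u_j>), so |<v, e_j>|^2 = <v, u_j>^2 / <u_j, u_j>.
Coefficients: <v, e_1> = -2/sqrt(8), <v, e_2> = 15/sqrt(18).
Square and sum: Σ |<v, e_j>|^2 = 13.
Compute ||v||^2 = v·v = 14.
Deficit = 14 − 13 = 1 ≥ 0, confirming Bessel's inequality. (The deficit equals ||v − Σ <v,e_j> e_j||^2, the squared distance from v to span{e_j}.)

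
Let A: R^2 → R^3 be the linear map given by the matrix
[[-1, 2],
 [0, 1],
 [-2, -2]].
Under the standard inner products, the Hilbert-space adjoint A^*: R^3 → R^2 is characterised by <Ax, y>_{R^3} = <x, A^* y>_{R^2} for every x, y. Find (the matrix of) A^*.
A^* = A^T =
[[-1, 0, -2],
 [2, 1, -2]]

For real matrices with standard dot products, the defining identity <Ax, y> = <x, A^* y> gives (Ax)^T y = x^T (A^*) y, i.e. x^T A^T y = x^T (A^*) y. Since this holds for all x, y, we must have A^* = A^T. Therefore
A^* =
[[-1, 0, -2],
 [2, 1, -2]].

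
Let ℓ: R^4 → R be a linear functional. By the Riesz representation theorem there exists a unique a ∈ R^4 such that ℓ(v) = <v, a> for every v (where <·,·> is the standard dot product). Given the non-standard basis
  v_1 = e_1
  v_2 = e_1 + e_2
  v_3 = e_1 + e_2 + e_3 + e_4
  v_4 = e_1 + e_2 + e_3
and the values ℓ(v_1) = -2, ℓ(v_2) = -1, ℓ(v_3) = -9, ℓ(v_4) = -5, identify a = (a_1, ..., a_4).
a = (-2, 1, -4, -4)

Write a = (a_1, ..., a_4) in the standard basis. For each basis vector v_i, ℓ(v_i) = <v_i, a> is a linear equation in the a_j's. Collect the n equations into a matrix system V a = ℓ, where row i of V is v_i (expressed in the standard basis). Since V is invertible (lower-triangular with 1s on the diagonal, up to permutation), solve by back-substitution:
  V =
[[1, 0, 0, 0],
 [1, 1, 0, 0],
 [1, 1, 1, 1],
 [1, 1, 1, 0]]
  V a = (-2, -1, -9, -5)
Solving gives a = (-2, 1, -4, -4).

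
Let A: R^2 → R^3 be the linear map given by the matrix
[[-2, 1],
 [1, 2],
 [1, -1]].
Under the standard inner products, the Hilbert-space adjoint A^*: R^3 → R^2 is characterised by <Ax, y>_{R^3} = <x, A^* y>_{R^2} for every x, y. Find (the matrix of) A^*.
A^* = A^T =
[[-2, 1, 1],
 [1, 2, -1]]

For real matrices with standard dot products, the defining identity <Ax, y> = <x, A^* y> gives (Ax)^T y = x^T (A^*) y, i.e. x^T A^T y = x^T (A^*) y. Since this holds for all x, y, we must have A^* = A^T. Therefore
A^* =
[[-2, 1, 1],
 [1, 2, -1]].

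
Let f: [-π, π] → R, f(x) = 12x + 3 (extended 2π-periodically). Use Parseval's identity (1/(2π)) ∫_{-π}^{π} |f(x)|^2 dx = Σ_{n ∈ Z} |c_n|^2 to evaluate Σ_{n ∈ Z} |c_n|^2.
Σ |c_n|^2 = 48π^2 + 9

Expand and integrate term by term over [-π, π]:
  ∫ (12x)^2 dx = 144·(2π^3/3); ∫ 2·12·(3)·x dx = 0 (odd integrand); ∫ 3^2 dx = 9·2π.
So (1/(2π)) ∫_{-π}^{π} (12x + 3)^2 dx = 144π^2/3 + 9 = 48π^2 + 9.
Parseval ⇒ Σ |c_n|^2 = 48π^2 + 9.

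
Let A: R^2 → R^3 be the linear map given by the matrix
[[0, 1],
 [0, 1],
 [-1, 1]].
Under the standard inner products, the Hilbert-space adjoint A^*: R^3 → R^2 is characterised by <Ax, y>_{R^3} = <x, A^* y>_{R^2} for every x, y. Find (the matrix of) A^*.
A^* = A^T =
[[0, 0, -1],
 [1, 1, 1]]

For real matrices with standard dot products, the defining identity <Ax, y> = <x, A^* y> gives (Ax)^T y = x^T (A^*) y, i.e. x^T A^T y = x^T (A^*) y. Since this holds for all x, y, we must have A^* = A^T. Therefore
A^* =
[[0, 0, -1],
 [1, 1, 1]].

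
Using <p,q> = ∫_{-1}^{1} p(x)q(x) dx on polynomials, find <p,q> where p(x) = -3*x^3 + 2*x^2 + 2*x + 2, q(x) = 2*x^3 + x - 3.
<p,q> = -1678/105

Expand the product: p(x)·q(x) = -6*x^6 + 4*x^5 + x^4 + 15*x^3 - 4*x^2 - 4*x - 6.
∫_{-1}^{1} of each monomial x^k gives [2/(k+1) if k even, 0 if k odd]. Integrating term-by-term (or equivalently evaluating the antiderivative F(x) = -6*x^7/7 + 2*x^6/3 + x^5/5 + 15*x^4/4 - 4*x^3/3 - 2*x^2 - 6*x at the endpoints):
  F(1) − F(−1) = -2341/420 − (1457/140) = -1678/105.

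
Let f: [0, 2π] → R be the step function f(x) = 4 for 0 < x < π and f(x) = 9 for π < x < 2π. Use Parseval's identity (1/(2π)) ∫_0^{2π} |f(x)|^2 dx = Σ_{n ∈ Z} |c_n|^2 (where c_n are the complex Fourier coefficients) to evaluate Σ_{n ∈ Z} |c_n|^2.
Σ |c_n|^2 = 97/2

Parseval equates the L^2 energy of f (normalised by 1/(2π)) with the ℓ^2 sum of its Fourier coefficients: (1/(2π)) ∫_0^{2π} |f|^2 = Σ |c_n|^2.
Compute the left side: (1/(2π)) [∫_0^π 4^2 dx + ∫_π^{2π} 9^2 dx] = (1/(2π)) · (16π + 81π) = (16 + 81)/2 = 97/2.
So Σ_{n ∈ Z} |c_n|^2 = 97/2.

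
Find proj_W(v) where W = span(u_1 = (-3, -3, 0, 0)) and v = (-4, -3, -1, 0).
proj_W(v) = (-7/2, -7/2, 0, 0)

Set up U = [u_1 | ... | u_1] ∈ R^(4×1). The projector onto W = col(U) is P = U (U^T U)^(-1) U^T.
Compute U^T U =
  [18],
and U^T v = (21).
Solve U^T U · c = U^T v for the coefficients: c = (7/6). The projection is proj_W(v) = U c.
Check: (v - proj_W(v)) · u_1 = 0  (should be 0).
Result: proj_W(v) = (-7/2, -7/2, 0, 0).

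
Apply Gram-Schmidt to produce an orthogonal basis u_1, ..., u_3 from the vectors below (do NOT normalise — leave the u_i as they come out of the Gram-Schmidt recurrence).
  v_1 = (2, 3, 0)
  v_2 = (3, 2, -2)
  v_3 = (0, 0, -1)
Orthogonal basis:
  u_1 = (2, 3, 0)
  u_2 = (15/13, -10/13, -2)
  u_3 = (-30/77, 20/77, -25/77)

Apply the Gram-Schmidt recurrence
  u_1 = v_1
  u_i = v_i − Σ_{j<i} ((v_i · u_j) / (u_j · u_j)) · u_j.

Step by step this gives:
  u_1 = (2, 3, 0)
  u_2 = (15/13, -10/13, -2)
  u_3 = (-30/77, 20/77, -25/77)

Orthogonality check:
  u_2 · u_1 = 0 (should be 0)
  u_3 · u_1 = 0 (should be 0)
  u_3 · u_2 = 0 (should be 0)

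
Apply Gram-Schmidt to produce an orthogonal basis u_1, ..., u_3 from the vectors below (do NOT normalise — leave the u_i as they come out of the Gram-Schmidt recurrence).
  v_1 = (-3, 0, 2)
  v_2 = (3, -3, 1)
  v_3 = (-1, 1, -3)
Orthogonal basis:
  u_1 = (-3, 0, 2)
  u_2 = (18/13, -3, 27/13)
  u_3 = (-8/11, -12/11, -12/11)

Apply the Gram-Schmidt recurrence
  u_1 = v_1
  u_i = v_i − Σ_{j<i} ((v_i · u_j) / (u_j · u_j)) · u_j.

Step by step this gives:
  u_1 = (-3, 0, 2)
  u_2 = (18/13, -3, 27/13)
  u_3 = (-8/11, -12/11, -12/11)

Orthogonality check:
  u_2 · u_1 = 0 (should be 0)
  u_3 · u_1 = 0 (should be 0)
  u_3 · u_2 = 0 (should be 0)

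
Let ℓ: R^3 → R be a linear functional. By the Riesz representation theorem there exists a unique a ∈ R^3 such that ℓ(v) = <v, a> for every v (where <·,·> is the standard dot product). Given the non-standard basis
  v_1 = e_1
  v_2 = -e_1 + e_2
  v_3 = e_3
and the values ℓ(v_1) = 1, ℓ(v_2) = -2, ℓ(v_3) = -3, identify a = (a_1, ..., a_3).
a = (1, -1, -3)

Write a = (a_1, ..., a_3) in the standard basis. For each basis vector v_i, ℓ(v_i) = <v_i, a> is a linear equation in the a_j's. Collect the n equations into a matrix system V a = ℓ, where row i of V is v_i (expressed in the standard basis). Since V is invertible (lower-triangular with 1s on the diagonal, up to permutation), solve by back-substitution:
  V =
[[1, 0, 0],
 [-1, 1, 0],
 [0, 0, 1]]
  V a = (1, -2, -3)
Solving gives a = (1, -1, -3).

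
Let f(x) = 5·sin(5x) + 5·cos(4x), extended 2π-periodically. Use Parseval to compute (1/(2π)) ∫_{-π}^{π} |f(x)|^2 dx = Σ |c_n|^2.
Σ |c_n|^2 = 25

Expand |f|^2 and use orthogonality of {sin(nx), cos(mx)} on [-π, π]:
  ∫_{-π}^{π} sin(nx)^2 dx = π, ∫ cos(mx)^2 dx = π, and cross terms integrate to 0.
So ∫_{-π}^{π} f(x)^2 dx = 5^2 · π + 5^2 · π = (25 + 25)π.
Divide by 2π: (25 + 25)/2 = 25.
By Parseval, this equals Σ |c_n|^2.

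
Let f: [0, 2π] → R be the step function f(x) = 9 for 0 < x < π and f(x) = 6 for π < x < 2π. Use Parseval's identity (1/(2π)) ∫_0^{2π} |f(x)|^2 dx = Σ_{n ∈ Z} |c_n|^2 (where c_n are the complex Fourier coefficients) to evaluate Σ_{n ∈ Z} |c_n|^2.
Σ |c_n|^2 = 117/2

Parseval equates the L^2 energy of f (normalised by 1/(2π)) with the ℓ^2 sum of its Fourier coefficients: (1/(2π)) ∫_0^{2π} |f|^2 = Σ |c_n|^2.
Compute the left side: (1/(2π)) [∫_0^π 9^2 dx + ∫_π^{2π} 6^2 dx] = (1/(2π)) · (81π + 36π) = (81 + 36)/2 = 117/2.
So Σ_{n ∈ Z} |c_n|^2 = 117/2.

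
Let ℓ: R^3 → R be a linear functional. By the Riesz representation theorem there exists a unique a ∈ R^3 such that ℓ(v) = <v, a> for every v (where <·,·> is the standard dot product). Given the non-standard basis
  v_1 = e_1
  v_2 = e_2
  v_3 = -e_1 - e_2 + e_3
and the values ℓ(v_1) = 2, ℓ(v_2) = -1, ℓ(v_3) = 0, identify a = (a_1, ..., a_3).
a = (2, -1, 1)

Write a = (a_1, ..., a_3) in the standard basis. For each basis vector v_i, ℓ(v_i) = <v_i, a> is a linear equation in the a_j's. Collect the n equations into a matrix system V a = ℓ, where row i of V is v_i (expressed in the standard basis). Since V is invertible (lower-triangular with 1s on the diagonal, up to permutation), solve by back-substitution:
  V =
[[1, 0, 0],
 [0, 1, 0],
 [-1, -1, 1]]
  V a = (2, -1, 0)
Solving gives a = (2, -1, 1).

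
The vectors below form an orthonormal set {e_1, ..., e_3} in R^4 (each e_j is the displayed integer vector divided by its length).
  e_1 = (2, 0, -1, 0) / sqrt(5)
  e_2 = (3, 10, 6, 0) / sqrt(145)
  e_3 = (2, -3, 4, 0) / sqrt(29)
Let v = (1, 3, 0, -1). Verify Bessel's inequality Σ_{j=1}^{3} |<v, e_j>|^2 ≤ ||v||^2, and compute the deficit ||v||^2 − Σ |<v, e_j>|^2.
Σ |<v, e_j>|^2 = 10; ||v||^2 = 11; deficit = 1

Write each e_j = u_j / sqrt(<u_j, u_j>) where u_j is the displayed integer vector. Then <v, e_j> = <v, u_j> / sqrt(<u_j, u_j>), so |<v, e_j>|^2 = <v, u_j>^2 / <u_j, u_j>.
Coefficients: <v, e_1> = 2/sqrt(5), <v, e_2> = 33/sqrt(145), <v, e_3> = -7/sqrt(29).
Square and sum: Σ |<v, e_j>|^2 = 10.
Compute ||v||^2 = v·v = 11.
Deficit = 11 − 10 = 1 ≥ 0, confirming Bessel's inequality. (The deficit equals ||v − Σ <v,e_j> e_j||^2, the squared distance from v to span{e_j}.)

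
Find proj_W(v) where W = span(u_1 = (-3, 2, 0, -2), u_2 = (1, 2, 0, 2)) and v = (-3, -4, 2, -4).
proj_W(v) = (-23/9, -34/9, 0, -40/9)

Set up U = [u_1 | ... | u_2] ∈ R^(4×2). The projector onto W = col(U) is P = U (U^T U)^(-1) U^T.
Compute U^T U =
  [17, -3]
  [-3, 9],
and U^T v = (9, -19).
Solve U^T U · c = U^T v for the coefficients: c = (1/6, -37/18). The projection is proj_W(v) = U c.
Check: (v - proj_W(v)) · u_1 = 0  (should be 0).
Check: (v - proj_W(v)) · u_2 = 0  (should be 0).
Result: proj_W(v) = (-23/9, -34/9, 0, -40/9).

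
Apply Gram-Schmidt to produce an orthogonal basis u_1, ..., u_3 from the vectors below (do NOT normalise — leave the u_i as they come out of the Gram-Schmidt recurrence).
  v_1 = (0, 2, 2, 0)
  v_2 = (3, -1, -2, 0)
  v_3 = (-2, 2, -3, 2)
Orthogonal basis:
  u_1 = (0, 2, 2, 0)
  u_2 = (3, 1/2, -1/2, 0)
  u_3 = (-17/19, 51/19, -51/19, 2)

Apply the Gram-Schmidt recurrence
  u_1 = v_1
  u_i = v_i − Σ_{j<i} ((v_i · u_j) / (u_j · u_j)) · u_j.

Step by step this gives:
  u_1 = (0, 2, 2, 0)
  u_2 = (3, 1/2, -1/2, 0)
  u_3 = (-17/19, 51/19, -51/19, 2)

Orthogonality check:
  u_2 · u_1 = 0 (should be 0)
  u_3 · u_1 = 0 (should be 0)
  u_3 · u_2 = 0 (should be 0)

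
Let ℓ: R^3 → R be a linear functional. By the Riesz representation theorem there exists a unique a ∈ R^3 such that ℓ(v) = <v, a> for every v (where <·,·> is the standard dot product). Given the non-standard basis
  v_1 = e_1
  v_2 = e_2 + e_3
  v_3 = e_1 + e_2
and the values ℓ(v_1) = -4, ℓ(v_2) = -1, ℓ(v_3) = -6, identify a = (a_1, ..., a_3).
a = (-4, -2, 1)

Write a = (a_1, ..., a_3) in the standard basis. For each basis vector v_i, ℓ(v_i) = <v_i, a> is a linear equation in the a_j's. Collect the n equations into a matrix system V a = ℓ, where row i of V is v_i (expressed in the standard basis). Since V is invertible (lower-triangular with 1s on the diagonal, up to permutation), solve by back-substitution:
  V =
[[1, 0, 0],
 [0, 1, 1],
 [1, 1, 0]]
  V a = (-4, -1, -6)
Solving gives a = (-4, -2, 1).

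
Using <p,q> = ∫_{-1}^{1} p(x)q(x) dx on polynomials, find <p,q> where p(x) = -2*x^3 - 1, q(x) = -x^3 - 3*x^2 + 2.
<p,q> = -10/7

Expand the product: p(x)·q(x) = 2*x^6 + 6*x^5 - 3*x^3 + 3*x^2 - 2.
∫_{-1}^{1} of each monomial x^k gives [2/(k+1) if k even, 0 if k odd]. Integrating term-by-term (or equivalently evaluating the antiderivative F(x) = 2*x^7/7 + x^6 - 3*x^4/4 + x^3 - 2*x at the endpoints):
  F(1) − F(−1) = -13/28 − (27/28) = -10/7.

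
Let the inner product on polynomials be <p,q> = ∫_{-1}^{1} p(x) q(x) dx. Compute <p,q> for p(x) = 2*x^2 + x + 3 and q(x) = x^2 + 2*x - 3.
<p,q> = -268/15

Expand the product: p(x)·q(x) = 2*x^4 + 5*x^3 - x^2 + 3*x - 9.
∫_{-1}^{1} of each monomial x^k gives [2/(k+1) if k even, 0 if k odd]. Integrating term-by-term (or equivalently evaluating the antiderivative F(x) = 2*x^5/5 + 5*x^4/4 - x^3/3 + 3*x^2/2 - 9*x at the endpoints):
  F(1) − F(−1) = -371/60 − (701/60) = -268/15.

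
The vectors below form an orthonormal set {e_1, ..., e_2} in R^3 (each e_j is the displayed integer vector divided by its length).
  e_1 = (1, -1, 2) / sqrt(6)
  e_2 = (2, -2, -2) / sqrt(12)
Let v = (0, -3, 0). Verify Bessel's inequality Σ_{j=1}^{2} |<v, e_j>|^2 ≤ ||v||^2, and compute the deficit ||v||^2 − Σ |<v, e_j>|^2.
Σ |<v, e_j>|^2 = 9/2; ||v||^2 = 9; deficit = 9/2

Write each e_j = u_j / sqrt(<u_j, u_j>) where u_j is the displayed integer vector. Then <v, e_j> = <v, u_j> / sqrt(<u_j, u_j>), so |<v, e_j>|^2 = <v, u_j>^2 / <u_j, u_j>.
Coefficients: <v, e_1> = 3/sqrt(6), <v, e_2> = 6/sqrt(12).
Square and sum: Σ |<v, e_j>|^2 = 9/2.
Compute ||v||^2 = v·v = 9.
Deficit = 9 − 9/2 = 9/2 ≥ 0, confirming Bessel's inequality. (The deficit equals ||v − Σ <v,e_j> e_j||^2, the squared distance from v to span{e_j}.)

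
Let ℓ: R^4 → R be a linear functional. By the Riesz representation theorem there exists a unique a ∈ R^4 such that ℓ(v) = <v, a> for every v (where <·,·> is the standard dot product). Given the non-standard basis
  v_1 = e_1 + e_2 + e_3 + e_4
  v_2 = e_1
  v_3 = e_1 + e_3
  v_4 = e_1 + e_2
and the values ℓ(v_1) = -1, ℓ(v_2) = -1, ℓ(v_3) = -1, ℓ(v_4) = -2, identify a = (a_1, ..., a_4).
a = (-1, -1, 0, 1)

Write a = (a_1, ..., a_4) in the standard basis. For each basis vector v_i, ℓ(v_i) = <v_i, a> is a linear equation in the a_j's. Collect the n equations into a matrix system V a = ℓ, where row i of V is v_i (expressed in the standard basis). Since V is invertible (lower-triangular with 1s on the diagonal, up to permutation), solve by back-substitution:
  V =
[[1, 1, 1, 1],
 [1, 0, 0, 0],
 [1, 0, 1, 0],
 [1, 1, 0, 0]]
  V a = (-1, -1, -1, -2)
Solving gives a = (-1, -1, 0, 1).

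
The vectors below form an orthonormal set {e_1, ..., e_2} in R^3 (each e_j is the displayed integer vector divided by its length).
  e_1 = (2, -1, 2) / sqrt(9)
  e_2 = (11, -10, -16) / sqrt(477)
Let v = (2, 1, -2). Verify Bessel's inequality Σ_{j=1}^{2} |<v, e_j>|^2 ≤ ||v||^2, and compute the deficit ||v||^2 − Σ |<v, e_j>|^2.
Σ |<v, e_j>|^2 = 221/53; ||v||^2 = 9; deficit = 256/53

Write each e_j = u_j / sqrt(<u_j, u_j>) where u_j is the displayed integer vector. Then <v, e_j> = <v, u_j> / sqrt(<u_j, u_j>), so |<v, e_j>|^2 = <v, u_j>^2 / <u_j, u_j>.
Coefficients: <v, e_1> = -1/sqrt(9), <v, e_2> = 44/sqrt(477).
Square and sum: Σ |<v, e_j>|^2 = 221/53.
Compute ||v||^2 = v·v = 9.
Deficit = 9 − 221/53 = 256/53 ≥ 0, confirming Bessel's inequality. (The deficit equals ||v − Σ <v,e_j> e_j||^2, the squared distance from v to span{e_j}.)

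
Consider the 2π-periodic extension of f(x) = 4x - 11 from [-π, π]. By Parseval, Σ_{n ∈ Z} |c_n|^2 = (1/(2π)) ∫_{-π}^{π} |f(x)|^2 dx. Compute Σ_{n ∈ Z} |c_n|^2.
Σ |c_n|^2 = 16π^2/3 + 121

Expand and integrate term by term over [-π, π]:
  ∫ (4x)^2 dx = 16·(2π^3/3); ∫ 2·4·(-11)·x dx = 0 (odd integrand); ∫ (-11)^2 dx = 121·2π.
So (1/(2π)) ∫_{-π}^{π} (4x - 11)^2 dx = 16π^2/3 + 121 = 16π^2/3 + 121.
Parseval ⇒ Σ |c_n|^2 = 16π^2/3 + 121.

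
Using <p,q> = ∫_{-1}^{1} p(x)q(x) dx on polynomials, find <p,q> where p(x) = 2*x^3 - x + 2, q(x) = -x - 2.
<p,q> = -122/15

Expand the product: p(x)·q(x) = -2*x^4 - 4*x^3 + x^2 - 4.
∫_{-1}^{1} of each monomial x^k gives [2/(k+1) if k even, 0 if k odd]. Integrating term-by-term (or equivalently evaluating the antiderivative F(x) = -2*x^5/5 - x^4 + x^3/3 - 4*x at the endpoints):
  F(1) − F(−1) = -76/15 − (46/15) = -122/15.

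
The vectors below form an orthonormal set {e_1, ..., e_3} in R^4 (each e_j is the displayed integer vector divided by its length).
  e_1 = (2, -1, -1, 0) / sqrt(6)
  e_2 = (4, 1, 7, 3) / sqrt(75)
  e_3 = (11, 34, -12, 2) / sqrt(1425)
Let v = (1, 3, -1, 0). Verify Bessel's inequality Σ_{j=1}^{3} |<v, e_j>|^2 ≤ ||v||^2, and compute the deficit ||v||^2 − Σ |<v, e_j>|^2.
Σ |<v, e_j>|^2 = 625/57; ||v||^2 = 11; deficit = 2/57

Write each e_j = u_j / sqrt(<u_j, u_j>) where u_j is the displayed integer vector. Then <v, e_j> = <v, u_j> / sqrt(<u_j, u_j>), so |<v, e_j>|^2 = <v, u_j>^2 / <u_j, u_j>.
Coefficients: <v, e_1> = 0/sqrt(6), <v, e_2> = 0/sqrt(75), <v, e_3> = 125/sqrt(1425).
Square and sum: Σ |<v, e_j>|^2 = 625/57.
Compute ||v||^2 = v·v = 11.
Deficit = 11 − 625/57 = 2/57 ≥ 0, confirming Bessel's inequality. (The deficit equals ||v − Σ <v,e_j> e_j||^2, the squared distance from v to span{e_j}.)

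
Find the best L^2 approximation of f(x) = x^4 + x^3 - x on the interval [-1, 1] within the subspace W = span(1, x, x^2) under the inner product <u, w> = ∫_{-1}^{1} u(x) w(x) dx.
g(x) = 6*x^2/7 - 2*x/5 - 3/35

The best approximation g ∈ W is the orthogonal projection of f onto W. Writing g = a_0 + a_1 x + a_2 x^2, the coefficients solve the normal equations G · a = b where
  G_{ij} = <φ_i, φ_j> and b_i = <f, φ_i>, with φ_0 = 1, φ_1 = x, φ_2 = x^2.
G =
  [2, 0, 2/3]
  [0, 2/3, 0]
  [2/3, 0, 2/5],
b = (2/5, -4/15, 2/7).
Solving gives a_0 = -3/35, a_1 = -2/5, a_2 = 6/7, so
  g(x) = 6*x^2/7 - 2*x/5 - 3/35.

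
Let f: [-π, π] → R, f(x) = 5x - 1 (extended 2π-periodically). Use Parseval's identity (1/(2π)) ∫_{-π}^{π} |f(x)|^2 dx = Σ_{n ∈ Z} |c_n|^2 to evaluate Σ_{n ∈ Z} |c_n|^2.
Σ |c_n|^2 = 25π^2/3 + 1

Expand and integrate term by term over [-π, π]:
  ∫ (5x)^2 dx = 25·(2π^3/3); ∫ 2·5·(-1)·x dx = 0 (odd integrand); ∫ (-1)^2 dx = 1·2π.
So (1/(2π)) ∫_{-π}^{π} (5x - 1)^2 dx = 25π^2/3 + 1 = 25π^2/3 + 1.
Parseval ⇒ Σ |c_n|^2 = 25π^2/3 + 1.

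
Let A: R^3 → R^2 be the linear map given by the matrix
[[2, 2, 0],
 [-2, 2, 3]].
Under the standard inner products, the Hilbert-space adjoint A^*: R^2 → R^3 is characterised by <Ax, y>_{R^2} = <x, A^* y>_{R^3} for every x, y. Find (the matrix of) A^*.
A^* = A^T =
[[2, -2],
 [2, 2],
 [0, 3]]

For real matrices with standard dot products, the defining identity <Ax, y> = <x, A^* y> gives (Ax)^T y = x^T (A^*) y, i.e. x^T A^T y = x^T (A^*) y. Since this holds for all x, y, we must have A^* = A^T. Therefore
A^* =
[[2, -2],
 [2, 2],
 [0, 3]].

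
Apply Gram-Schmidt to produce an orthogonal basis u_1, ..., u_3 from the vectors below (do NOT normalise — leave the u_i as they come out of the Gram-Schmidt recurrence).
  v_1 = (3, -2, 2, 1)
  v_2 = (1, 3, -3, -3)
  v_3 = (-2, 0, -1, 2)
Orthogonal basis:
  u_1 = (3, -2, 2, 1)
  u_2 = (3, 5/3, -5/3, -7/3)
  u_3 = (7/20, 1/12, -13/12, 77/60)

Apply the Gram-Schmidt recurrence
  u_1 = v_1
  u_i = v_i − Σ_{j<i} ((v_i · u_j) / (u_j · u_j)) · u_j.

Step by step this gives:
  u_1 = (3, -2, 2, 1)
  u_2 = (3, 5/3, -5/3, -7/3)
  u_3 = (7/20, 1/12, -13/12, 77/60)

Orthogonality check:
  u_2 · u_1 = 0 (should be 0)
  u_3 · u_1 = 0 (should be 0)
  u_3 · u_2 = 0 (should be 0)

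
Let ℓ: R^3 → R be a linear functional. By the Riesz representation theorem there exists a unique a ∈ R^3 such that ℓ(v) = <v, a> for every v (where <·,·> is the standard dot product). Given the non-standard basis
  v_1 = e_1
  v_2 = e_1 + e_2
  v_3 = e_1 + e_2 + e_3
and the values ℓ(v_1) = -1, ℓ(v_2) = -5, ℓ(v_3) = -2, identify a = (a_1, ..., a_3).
a = (-1, -4, 3)

Write a = (a_1, ..., a_3) in the standard basis. For each basis vector v_i, ℓ(v_i) = <v_i, a> is a linear equation in the a_j's. Collect the n equations into a matrix system V a = ℓ, where row i of V is v_i (expressed in the standard basis). Since V is invertible (lower-triangular with 1s on the diagonal, up to permutation), solve by back-substitution:
  V =
[[1, 0, 0],
 [1, 1, 0],
 [1, 1, 1]]
  V a = (-1, -5, -2)
Solving gives a = (-1, -4, 3).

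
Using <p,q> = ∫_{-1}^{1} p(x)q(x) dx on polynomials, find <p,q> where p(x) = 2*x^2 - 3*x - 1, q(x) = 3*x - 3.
<p,q> = -4

Expand the product: p(x)·q(x) = 6*x^3 - 15*x^2 + 6*x + 3.
∫_{-1}^{1} of each monomial x^k gives [2/(k+1) if k even, 0 if k odd]. Integrating term-by-term (or equivalently evaluating the antiderivative F(x) = 3*x^4/2 - 5*x^3 + 3*x^2 + 3*x at the endpoints):
  F(1) − F(−1) = 5/2 − (13/2) = -4.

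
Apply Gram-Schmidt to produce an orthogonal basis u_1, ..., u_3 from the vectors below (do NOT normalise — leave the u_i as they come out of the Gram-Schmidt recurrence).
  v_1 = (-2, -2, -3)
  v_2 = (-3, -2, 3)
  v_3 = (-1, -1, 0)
Orthogonal basis:
  u_1 = (-2, -2, -3)
  u_2 = (-49/17, -32/17, 54/17)
  u_3 = (36/373, -45/373, 6/373)

Apply the Gram-Schmidt recurrence
  u_1 = v_1
  u_i = v_i − Σ_{j<i} ((v_i · u_j) / (u_j · u_j)) · u_j.

Step by step this gives:
  u_1 = (-2, -2, -3)
  u_2 = (-49/17, -32/17, 54/17)
  u_3 = (36/373, -45/373, 6/373)

Orthogonality check:
  u_2 · u_1 = 0 (should be 0)
  u_3 · u_1 = 0 (should be 0)
  u_3 · u_2 = 0 (should be 0)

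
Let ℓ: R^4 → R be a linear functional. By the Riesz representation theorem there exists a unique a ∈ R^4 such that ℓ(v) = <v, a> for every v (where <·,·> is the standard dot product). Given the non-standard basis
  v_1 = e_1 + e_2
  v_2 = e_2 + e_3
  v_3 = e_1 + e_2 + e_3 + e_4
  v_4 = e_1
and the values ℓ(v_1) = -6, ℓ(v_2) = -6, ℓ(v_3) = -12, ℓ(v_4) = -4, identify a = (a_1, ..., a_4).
a = (-4, -2, -4, -2)

Write a = (a_1, ..., a_4) in the standard basis. For each basis vector v_i, ℓ(v_i) = <v_i, a> is a linear equation in the a_j's. Collect the n equations into a matrix system V a = ℓ, where row i of V is v_i (expressed in the standard basis). Since V is invertible (lower-triangular with 1s on the diagonal, up to permutation), solve by back-substitution:
  V =
[[1, 1, 0, 0],
 [0, 1, 1, 0],
 [1, 1, 1, 1],
 [1, 0, 0, 0]]
  V a = (-6, -6, -12, -4)
Solving gives a = (-4, -2, -4, -2).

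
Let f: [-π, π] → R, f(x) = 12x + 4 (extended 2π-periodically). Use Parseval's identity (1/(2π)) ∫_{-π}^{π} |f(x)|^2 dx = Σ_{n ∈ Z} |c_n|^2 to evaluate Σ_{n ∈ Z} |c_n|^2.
Σ |c_n|^2 = 48π^2 + 16

Expand and integrate term by term over [-π, π]:
  ∫ (12x)^2 dx = 144·(2π^3/3); ∫ 2·12·(4)·x dx = 0 (odd integrand); ∫ 4^2 dx = 16·2π.
So (1/(2π)) ∫_{-π}^{π} (12x + 4)^2 dx = 144π^2/3 + 16 = 48π^2 + 16.
Parseval ⇒ Σ |c_n|^2 = 48π^2 + 16.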